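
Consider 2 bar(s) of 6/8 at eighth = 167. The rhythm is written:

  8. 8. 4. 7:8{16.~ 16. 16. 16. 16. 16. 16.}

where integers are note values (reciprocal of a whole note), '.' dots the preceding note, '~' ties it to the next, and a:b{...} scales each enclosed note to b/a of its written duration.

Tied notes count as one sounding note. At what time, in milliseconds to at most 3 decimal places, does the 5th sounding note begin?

1. 0.0ms @ 0 + 538.922ms (3/2)
2. 538.922ms @ 3/2 + 538.922ms (3/2)
3. 1077.844ms @ 3 + 1077.844ms (3)
4. 2155.689ms @ 6 + 615.911ms (12/7)
5. 2771.6ms @ 54/7 + 307.956ms (6/7)
6. 3079.555ms @ 60/7 + 307.956ms (6/7)
7. 3387.511ms @ 66/7 + 307.956ms (6/7)
8. 3695.466ms @ 72/7 + 307.956ms (6/7)
9. 4003.422ms @ 78/7 + 307.956ms (6/7)

note 5 onset = 54/7b = 2771.6ms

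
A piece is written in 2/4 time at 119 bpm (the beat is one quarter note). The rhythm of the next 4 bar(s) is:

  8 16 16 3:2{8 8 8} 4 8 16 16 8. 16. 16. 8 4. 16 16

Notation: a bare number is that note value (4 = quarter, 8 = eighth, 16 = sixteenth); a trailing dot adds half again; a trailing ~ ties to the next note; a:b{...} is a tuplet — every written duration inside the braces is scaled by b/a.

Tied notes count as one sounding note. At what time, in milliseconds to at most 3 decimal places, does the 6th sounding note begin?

note 6 onset = 5/3b = 840.336ms

1. 0.0ms @ 0 + 252.101ms (1/2)
2. 252.101ms @ 1/2 + 126.05ms (1/4)
3. 378.151ms @ 3/4 + 126.05ms (1/4)
4. 504.202ms @ 1 + 168.067ms (1/3)
5. 672.269ms @ 4/3 + 168.067ms (1/3)
6. 840.336ms @ 5/3 + 168.067ms (1/3)
7. 1008.403ms @ 2 + 504.202ms (1)
8. 1512.605ms @ 3 + 252.101ms (1/2)
9. 1764.706ms @ 7/2 + 126.05ms (1/4)
10. 1890.756ms @ 15/4 + 126.05ms (1/4)
11. 2016.807ms @ 4 + 378.151ms (3/4)
12. 2394.958ms @ 19/4 + 189.076ms (3/8)
13. 2584.034ms @ 41/8 + 189.076ms (3/8)
14. 2773.109ms @ 11/2 + 252.101ms (1/2)
15. 3025.21ms @ 6 + 756.303ms (3/2)
16. 3781.513ms @ 15/2 + 126.05ms (1/4)
17. 3907.563ms @ 31/4 + 126.05ms (1/4)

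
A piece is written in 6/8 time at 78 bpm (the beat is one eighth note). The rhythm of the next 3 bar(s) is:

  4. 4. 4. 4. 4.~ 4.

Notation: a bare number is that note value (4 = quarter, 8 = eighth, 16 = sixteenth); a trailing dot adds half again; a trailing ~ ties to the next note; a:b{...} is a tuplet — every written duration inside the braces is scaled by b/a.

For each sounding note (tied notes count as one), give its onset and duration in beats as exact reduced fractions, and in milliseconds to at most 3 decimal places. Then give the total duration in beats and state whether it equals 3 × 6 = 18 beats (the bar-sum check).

1) 0.0ms=0b +2307.692ms=3b
2) 2307.692ms=3b +2307.692ms=3b
3) 4615.385ms=6b +2307.692ms=3b
4) 6923.077ms=9b +2307.692ms=3b
5) 9230.769ms=12b +4615.385ms=6b
Σ=18b of 18 (78bpm 6/8) — PASS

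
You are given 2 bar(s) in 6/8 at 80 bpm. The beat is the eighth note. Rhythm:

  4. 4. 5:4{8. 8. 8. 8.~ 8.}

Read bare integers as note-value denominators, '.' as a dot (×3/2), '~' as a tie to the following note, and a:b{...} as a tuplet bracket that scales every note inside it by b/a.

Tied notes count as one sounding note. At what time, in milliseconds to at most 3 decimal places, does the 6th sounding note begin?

note 6 onset = 48/5b = 7200.0ms

1. 0.0ms @ 0 + 2250.0ms (3)
2. 2250.0ms @ 3 + 2250.0ms (3)
3. 4500.0ms @ 6 + 900.0ms (6/5)
4. 5400.0ms @ 36/5 + 900.0ms (6/5)
5. 6300.0ms @ 42/5 + 900.0ms (6/5)
6. 7200.0ms @ 48/5 + 1800.0ms (12/5)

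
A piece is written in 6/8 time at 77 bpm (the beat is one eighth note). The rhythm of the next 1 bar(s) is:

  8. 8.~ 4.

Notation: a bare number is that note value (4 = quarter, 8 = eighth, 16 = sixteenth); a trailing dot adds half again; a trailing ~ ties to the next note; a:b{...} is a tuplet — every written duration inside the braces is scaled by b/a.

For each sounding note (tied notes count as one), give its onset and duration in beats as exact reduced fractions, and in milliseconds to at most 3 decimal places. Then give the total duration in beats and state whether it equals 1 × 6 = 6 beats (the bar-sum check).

1) 0.0ms=0b +1168.831ms=3/2b
2) 1168.831ms=3/2b +3506.494ms=9/2b
Σ=6b of 6 (77bpm 6/8) — PASS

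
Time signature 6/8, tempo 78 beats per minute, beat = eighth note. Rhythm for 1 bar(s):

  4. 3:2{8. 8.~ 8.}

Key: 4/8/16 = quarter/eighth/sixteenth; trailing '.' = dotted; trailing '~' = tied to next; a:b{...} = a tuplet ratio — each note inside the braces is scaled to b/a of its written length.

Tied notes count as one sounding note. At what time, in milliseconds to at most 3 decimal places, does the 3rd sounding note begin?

note 3 onset = 4b = 3076.923ms

1. 0.0ms @ 0 + 2307.692ms (3)
2. 2307.692ms @ 3 + 769.231ms (1)
3. 3076.923ms @ 4 + 1538.462ms (2)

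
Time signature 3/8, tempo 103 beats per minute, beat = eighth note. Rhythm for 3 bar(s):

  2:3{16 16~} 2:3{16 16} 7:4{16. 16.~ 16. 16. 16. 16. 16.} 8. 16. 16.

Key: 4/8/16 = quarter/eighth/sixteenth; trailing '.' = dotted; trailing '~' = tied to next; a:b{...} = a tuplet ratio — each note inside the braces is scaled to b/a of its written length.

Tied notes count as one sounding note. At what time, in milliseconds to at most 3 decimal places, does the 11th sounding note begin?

1. 0.0ms @ 0 + 436.893ms (3/4)
2. 436.893ms @ 3/4 + 873.786ms (3/2)
3. 1310.68ms @ 9/4 + 436.893ms (3/4)
4. 1747.573ms @ 3 + 249.653ms (3/7)
5. 1997.226ms @ 24/7 + 499.307ms (6/7)
6. 2496.533ms @ 30/7 + 249.653ms (3/7)
7. 2746.186ms @ 33/7 + 249.653ms (3/7)
8. 2995.839ms @ 36/7 + 249.653ms (3/7)
9. 3245.492ms @ 39/7 + 249.653ms (3/7)
10. 3495.146ms @ 6 + 873.786ms (3/2)
11. 4368.932ms @ 15/2 + 436.893ms (3/4)
12. 4805.825ms @ 33/4 + 436.893ms (3/4)

note 11 onset = 15/2b = 4368.932ms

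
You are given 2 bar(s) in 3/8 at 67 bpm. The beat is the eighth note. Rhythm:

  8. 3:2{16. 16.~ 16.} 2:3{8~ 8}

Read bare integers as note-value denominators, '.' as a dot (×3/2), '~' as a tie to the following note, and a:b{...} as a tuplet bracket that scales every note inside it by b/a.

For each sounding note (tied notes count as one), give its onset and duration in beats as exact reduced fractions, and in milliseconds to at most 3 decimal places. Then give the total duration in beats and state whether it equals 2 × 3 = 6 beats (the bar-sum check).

1) 0.0ms=0b +1343.284ms=3/2b
2) 1343.284ms=3/2b +447.761ms=1/2b
3) 1791.045ms=2b +895.522ms=1b
4) 2686.567ms=3b +2686.567ms=3b
Σ=6b of 6 (67bpm 3/8) — PASS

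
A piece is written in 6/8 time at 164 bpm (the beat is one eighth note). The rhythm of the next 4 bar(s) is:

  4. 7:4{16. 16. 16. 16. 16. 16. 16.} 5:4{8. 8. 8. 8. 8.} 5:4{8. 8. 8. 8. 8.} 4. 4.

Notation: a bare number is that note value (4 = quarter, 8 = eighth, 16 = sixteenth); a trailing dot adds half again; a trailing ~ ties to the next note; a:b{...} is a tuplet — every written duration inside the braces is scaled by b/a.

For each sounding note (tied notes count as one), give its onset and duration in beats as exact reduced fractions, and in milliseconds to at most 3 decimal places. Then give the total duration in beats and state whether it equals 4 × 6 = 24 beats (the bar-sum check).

1) 0.0ms=0b +1097.561ms=3b
2) 1097.561ms=3b +156.794ms=3/7b
3) 1254.355ms=24/7b +156.794ms=3/7b
4) 1411.15ms=27/7b +156.794ms=3/7b
5) 1567.944ms=30/7b +156.794ms=3/7b
6) 1724.739ms=33/7b +156.794ms=3/7b
7) 1881.533ms=36/7b +156.794ms=3/7b
8) 2038.328ms=39/7b +156.794ms=3/7b
9) 2195.122ms=6b +439.024ms=6/5b
10) 2634.146ms=36/5b +439.024ms=6/5b
11) 3073.171ms=42/5b +439.024ms=6/5b
12) 3512.195ms=48/5b +439.024ms=6/5b
13) 3951.22ms=54/5b +439.024ms=6/5b
14) 4390.244ms=12b +439.024ms=6/5b
15) 4829.268ms=66/5b +439.024ms=6/5b
16) 5268.293ms=72/5b +439.024ms=6/5b
17) 5707.317ms=78/5b +439.024ms=6/5b
18) 6146.341ms=84/5b +439.024ms=6/5b
19) 6585.366ms=18b +1097.561ms=3b
20) 7682.927ms=21b +1097.561ms=3b
Σ=24b of 24 (164bpm 6/8) — PASS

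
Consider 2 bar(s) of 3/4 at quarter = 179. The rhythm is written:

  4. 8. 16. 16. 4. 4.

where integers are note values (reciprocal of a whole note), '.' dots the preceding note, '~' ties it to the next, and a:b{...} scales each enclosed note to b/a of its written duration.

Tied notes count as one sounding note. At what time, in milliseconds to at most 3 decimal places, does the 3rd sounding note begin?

1. 0.0ms @ 0 + 502.793ms (3/2)
2. 502.793ms @ 3/2 + 251.397ms (3/4)
3. 754.19ms @ 9/4 + 125.698ms (3/8)
4. 879.888ms @ 21/8 + 125.698ms (3/8)
5. 1005.587ms @ 3 + 502.793ms (3/2)
6. 1508.38ms @ 9/2 + 502.793ms (3/2)

note 3 onset = 9/4b = 754.19ms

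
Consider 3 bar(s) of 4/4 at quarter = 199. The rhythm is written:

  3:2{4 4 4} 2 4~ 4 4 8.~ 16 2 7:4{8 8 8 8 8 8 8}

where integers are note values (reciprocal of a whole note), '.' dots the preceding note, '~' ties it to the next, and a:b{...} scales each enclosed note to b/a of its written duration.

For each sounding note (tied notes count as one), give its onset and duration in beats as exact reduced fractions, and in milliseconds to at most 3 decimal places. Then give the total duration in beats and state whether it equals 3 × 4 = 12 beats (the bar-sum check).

1) 0.0ms=0b +201.005ms=2/3b
2) 201.005ms=2/3b +201.005ms=2/3b
3) 402.01ms=4/3b +201.005ms=2/3b
4) 603.015ms=2b +603.015ms=2b
5) 1206.03ms=4b +603.015ms=2b
6) 1809.045ms=6b +301.508ms=1b
7) 2110.553ms=7b +301.508ms=1b
8) 2412.06ms=8b +603.015ms=2b
9) 3015.075ms=10b +86.145ms=2/7b
10) 3101.22ms=72/7b +86.145ms=2/7b
11) 3187.365ms=74/7b +86.145ms=2/7b
12) 3273.51ms=76/7b +86.145ms=2/7b
13) 3359.655ms=78/7b +86.145ms=2/7b
14) 3445.8ms=80/7b +86.145ms=2/7b
15) 3531.945ms=82/7b +86.145ms=2/7b
Σ=12b of 12 (199bpm 4/4) — PASS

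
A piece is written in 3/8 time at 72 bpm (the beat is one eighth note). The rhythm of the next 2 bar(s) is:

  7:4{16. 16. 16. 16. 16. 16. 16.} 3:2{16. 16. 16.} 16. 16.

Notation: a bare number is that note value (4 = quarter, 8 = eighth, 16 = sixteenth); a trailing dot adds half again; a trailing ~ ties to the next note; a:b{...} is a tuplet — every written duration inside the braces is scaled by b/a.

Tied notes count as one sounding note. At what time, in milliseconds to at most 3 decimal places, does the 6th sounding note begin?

note 6 onset = 15/7b = 1785.714ms

1. 0.0ms @ 0 + 357.143ms (3/7)
2. 357.143ms @ 3/7 + 357.143ms (3/7)
3. 714.286ms @ 6/7 + 357.143ms (3/7)
4. 1071.429ms @ 9/7 + 357.143ms (3/7)
5. 1428.571ms @ 12/7 + 357.143ms (3/7)
6. 1785.714ms @ 15/7 + 357.143ms (3/7)
7. 2142.857ms @ 18/7 + 357.143ms (3/7)
8. 2500.0ms @ 3 + 416.667ms (1/2)
9. 2916.667ms @ 7/2 + 416.667ms (1/2)
10. 3333.333ms @ 4 + 416.667ms (1/2)
11. 3750.0ms @ 9/2 + 625.0ms (3/4)
12. 4375.0ms @ 21/4 + 625.0ms (3/4)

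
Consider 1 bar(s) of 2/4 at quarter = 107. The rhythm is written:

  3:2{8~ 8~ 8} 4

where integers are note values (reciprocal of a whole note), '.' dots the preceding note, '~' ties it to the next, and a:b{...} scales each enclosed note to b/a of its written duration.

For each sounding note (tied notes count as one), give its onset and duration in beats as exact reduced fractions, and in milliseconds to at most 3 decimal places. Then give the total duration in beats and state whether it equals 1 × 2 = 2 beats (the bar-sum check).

1) 0.0ms=0b +560.748ms=1b
2) 560.748ms=1b +560.748ms=1b
Σ=2b of 2 (107bpm 2/4) — PASS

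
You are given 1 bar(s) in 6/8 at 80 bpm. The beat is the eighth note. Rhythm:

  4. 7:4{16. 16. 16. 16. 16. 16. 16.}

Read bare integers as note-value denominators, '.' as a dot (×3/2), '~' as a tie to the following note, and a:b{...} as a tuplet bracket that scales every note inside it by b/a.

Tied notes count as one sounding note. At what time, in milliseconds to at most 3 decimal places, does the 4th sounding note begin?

1. 0.0ms @ 0 + 2250.0ms (3)
2. 2250.0ms @ 3 + 321.429ms (3/7)
3. 2571.429ms @ 24/7 + 321.429ms (3/7)
4. 2892.857ms @ 27/7 + 321.429ms (3/7)
5. 3214.286ms @ 30/7 + 321.429ms (3/7)
6. 3535.714ms @ 33/7 + 321.429ms (3/7)
7. 3857.143ms @ 36/7 + 321.429ms (3/7)
8. 4178.571ms @ 39/7 + 321.429ms (3/7)

note 4 onset = 27/7b = 2892.857ms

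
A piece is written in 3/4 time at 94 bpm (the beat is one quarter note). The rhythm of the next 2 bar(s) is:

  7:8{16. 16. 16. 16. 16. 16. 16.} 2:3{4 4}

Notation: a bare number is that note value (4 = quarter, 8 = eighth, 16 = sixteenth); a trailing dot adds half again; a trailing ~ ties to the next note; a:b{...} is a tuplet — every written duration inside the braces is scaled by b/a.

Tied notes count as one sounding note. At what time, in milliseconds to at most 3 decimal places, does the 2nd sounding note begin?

1. 0.0ms @ 0 + 273.556ms (3/7)
2. 273.556ms @ 3/7 + 273.556ms (3/7)
3. 547.112ms @ 6/7 + 273.556ms (3/7)
4. 820.669ms @ 9/7 + 273.556ms (3/7)
5. 1094.225ms @ 12/7 + 273.556ms (3/7)
6. 1367.781ms @ 15/7 + 273.556ms (3/7)
7. 1641.337ms @ 18/7 + 273.556ms (3/7)
8. 1914.894ms @ 3 + 957.447ms (3/2)
9. 2872.34ms @ 9/2 + 957.447ms (3/2)

note 2 onset = 3/7b = 273.556ms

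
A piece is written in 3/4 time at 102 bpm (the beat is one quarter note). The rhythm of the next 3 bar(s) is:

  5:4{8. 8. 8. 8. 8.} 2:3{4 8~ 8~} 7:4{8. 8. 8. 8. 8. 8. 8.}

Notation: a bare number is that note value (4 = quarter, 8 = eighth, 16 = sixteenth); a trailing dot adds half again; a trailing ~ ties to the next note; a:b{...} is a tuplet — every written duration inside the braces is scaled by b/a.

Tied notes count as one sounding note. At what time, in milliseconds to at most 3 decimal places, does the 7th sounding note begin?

1. 0.0ms @ 0 + 352.941ms (3/5)
2. 352.941ms @ 3/5 + 352.941ms (3/5)
3. 705.882ms @ 6/5 + 352.941ms (3/5)
4. 1058.824ms @ 9/5 + 352.941ms (3/5)
5. 1411.765ms @ 12/5 + 352.941ms (3/5)
6. 1764.706ms @ 3 + 882.353ms (3/2)
7. 2647.059ms @ 9/2 + 1134.454ms (27/14)
8. 3781.513ms @ 45/7 + 252.101ms (3/7)
9. 4033.613ms @ 48/7 + 252.101ms (3/7)
10. 4285.714ms @ 51/7 + 252.101ms (3/7)
11. 4537.815ms @ 54/7 + 252.101ms (3/7)
12. 4789.916ms @ 57/7 + 252.101ms (3/7)
13. 5042.017ms @ 60/7 + 252.101ms (3/7)

note 7 onset = 9/2b = 2647.059ms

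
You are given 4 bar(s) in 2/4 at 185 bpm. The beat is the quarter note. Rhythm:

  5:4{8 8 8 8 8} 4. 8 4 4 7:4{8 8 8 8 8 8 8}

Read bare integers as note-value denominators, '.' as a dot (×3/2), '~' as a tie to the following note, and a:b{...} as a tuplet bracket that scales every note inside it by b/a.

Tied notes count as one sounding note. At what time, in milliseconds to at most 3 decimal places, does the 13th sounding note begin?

1. 0.0ms @ 0 + 129.73ms (2/5)
2. 129.73ms @ 2/5 + 129.73ms (2/5)
3. 259.459ms @ 4/5 + 129.73ms (2/5)
4. 389.189ms @ 6/5 + 129.73ms (2/5)
5. 518.919ms @ 8/5 + 129.73ms (2/5)
6. 648.649ms @ 2 + 486.486ms (3/2)
7. 1135.135ms @ 7/2 + 162.162ms (1/2)
8. 1297.297ms @ 4 + 324.324ms (1)
9. 1621.622ms @ 5 + 324.324ms (1)
10. 1945.946ms @ 6 + 92.664ms (2/7)
11. 2038.61ms @ 44/7 + 92.664ms (2/7)
12. 2131.274ms @ 46/7 + 92.664ms (2/7)
13. 2223.938ms @ 48/7 + 92.664ms (2/7)
14. 2316.602ms @ 50/7 + 92.664ms (2/7)
15. 2409.266ms @ 52/7 + 92.664ms (2/7)
16. 2501.931ms @ 54/7 + 92.664ms (2/7)

note 13 onset = 48/7b = 2223.938ms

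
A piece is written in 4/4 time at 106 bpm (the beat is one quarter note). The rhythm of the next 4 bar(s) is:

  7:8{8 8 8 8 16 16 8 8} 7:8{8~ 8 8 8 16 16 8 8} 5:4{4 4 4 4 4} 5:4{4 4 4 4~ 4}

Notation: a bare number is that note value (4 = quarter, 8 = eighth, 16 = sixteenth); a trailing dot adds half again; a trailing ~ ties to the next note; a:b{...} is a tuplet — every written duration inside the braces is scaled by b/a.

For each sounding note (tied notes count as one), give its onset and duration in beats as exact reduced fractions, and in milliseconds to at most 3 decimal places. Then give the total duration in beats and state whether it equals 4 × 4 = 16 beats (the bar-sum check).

1) 0.0ms=0b +323.45ms=4/7b
2) 323.45ms=4/7b +323.45ms=4/7b
3) 646.9ms=8/7b +323.45ms=4/7b
4) 970.35ms=12/7b +323.45ms=4/7b
5) 1293.801ms=16/7b +161.725ms=2/7b
6) 1455.526ms=18/7b +161.725ms=2/7b
7) 1617.251ms=20/7b +323.45ms=4/7b
8) 1940.701ms=24/7b +323.45ms=4/7b
9) 2264.151ms=4b +646.9ms=8/7b
10) 2911.051ms=36/7b +323.45ms=4/7b
11) 3234.501ms=40/7b +323.45ms=4/7b
12) 3557.951ms=44/7b +161.725ms=2/7b
13) 3719.677ms=46/7b +161.725ms=2/7b
14) 3881.402ms=48/7b +323.45ms=4/7b
15) 4204.852ms=52/7b +323.45ms=4/7b
16) 4528.302ms=8b +452.83ms=4/5b
17) 4981.132ms=44/5b +452.83ms=4/5b
18) 5433.962ms=48/5b +452.83ms=4/5b
19) 5886.792ms=52/5b +452.83ms=4/5b
20) 6339.623ms=56/5b +452.83ms=4/5b
21) 6792.453ms=12b +452.83ms=4/5b
22) 7245.283ms=64/5b +452.83ms=4/5b
23) 7698.113ms=68/5b +452.83ms=4/5b
24) 8150.943ms=72/5b +905.66ms=8/5b
Σ=16b of 16 (106bpm 4/4) — PASS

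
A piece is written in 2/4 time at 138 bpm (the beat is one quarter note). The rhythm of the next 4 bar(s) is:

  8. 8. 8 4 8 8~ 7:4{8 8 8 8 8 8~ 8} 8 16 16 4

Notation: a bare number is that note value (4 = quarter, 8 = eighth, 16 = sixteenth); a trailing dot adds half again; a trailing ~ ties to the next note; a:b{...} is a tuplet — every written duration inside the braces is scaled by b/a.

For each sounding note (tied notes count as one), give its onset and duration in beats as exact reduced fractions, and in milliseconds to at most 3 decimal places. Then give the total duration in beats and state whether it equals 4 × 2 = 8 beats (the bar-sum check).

1) 0.0ms=0b +326.087ms=3/4b
2) 326.087ms=3/4b +326.087ms=3/4b
3) 652.174ms=3/2b +217.391ms=1/2b
4) 869.565ms=2b +434.783ms=1b
5) 1304.348ms=3b +217.391ms=1/2b
6) 1521.739ms=7/2b +341.615ms=11/14b
7) 1863.354ms=30/7b +124.224ms=2/7b
8) 1987.578ms=32/7b +124.224ms=2/7b
9) 2111.801ms=34/7b +124.224ms=2/7b
10) 2236.025ms=36/7b +124.224ms=2/7b
11) 2360.248ms=38/7b +248.447ms=4/7b
12) 2608.696ms=6b +217.391ms=1/2b
13) 2826.087ms=13/2b +108.696ms=1/4b
14) 2934.783ms=27/4b +108.696ms=1/4b
15) 3043.478ms=7b +434.783ms=1b
Σ=8b of 8 (138bpm 2/4) — PASS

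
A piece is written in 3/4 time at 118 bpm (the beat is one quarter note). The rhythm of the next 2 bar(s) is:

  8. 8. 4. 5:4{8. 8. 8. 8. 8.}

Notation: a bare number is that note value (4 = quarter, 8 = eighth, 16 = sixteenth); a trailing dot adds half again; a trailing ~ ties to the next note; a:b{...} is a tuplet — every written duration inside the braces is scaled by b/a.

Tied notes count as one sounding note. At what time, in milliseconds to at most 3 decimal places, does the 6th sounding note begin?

1. 0.0ms @ 0 + 381.356ms (3/4)
2. 381.356ms @ 3/4 + 381.356ms (3/4)
3. 762.712ms @ 3/2 + 762.712ms (3/2)
4. 1525.424ms @ 3 + 305.085ms (3/5)
5. 1830.508ms @ 18/5 + 305.085ms (3/5)
6. 2135.593ms @ 21/5 + 305.085ms (3/5)
7. 2440.678ms @ 24/5 + 305.085ms (3/5)
8. 2745.763ms @ 27/5 + 305.085ms (3/5)

note 6 onset = 21/5b = 2135.593ms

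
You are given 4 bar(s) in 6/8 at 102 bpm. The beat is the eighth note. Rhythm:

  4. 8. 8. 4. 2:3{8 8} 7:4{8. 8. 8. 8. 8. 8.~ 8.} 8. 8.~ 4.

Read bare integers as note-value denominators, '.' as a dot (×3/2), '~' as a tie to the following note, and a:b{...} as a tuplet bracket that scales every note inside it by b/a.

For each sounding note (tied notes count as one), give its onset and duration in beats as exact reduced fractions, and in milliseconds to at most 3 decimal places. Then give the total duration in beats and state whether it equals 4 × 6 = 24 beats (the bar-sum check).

1) 0.0ms=0b +1764.706ms=3b
2) 1764.706ms=3b +882.353ms=3/2b
3) 2647.059ms=9/2b +882.353ms=3/2b
4) 3529.412ms=6b +1764.706ms=3b
5) 5294.118ms=9b +882.353ms=3/2b
6) 6176.471ms=21/2b +882.353ms=3/2b
7) 7058.824ms=12b +504.202ms=6/7b
8) 7563.025ms=90/7b +504.202ms=6/7b
9) 8067.227ms=96/7b +504.202ms=6/7b
10) 8571.429ms=102/7b +504.202ms=6/7b
11) 9075.63ms=108/7b +504.202ms=6/7b
12) 9579.832ms=114/7b +1008.403ms=12/7b
13) 10588.235ms=18b +882.353ms=3/2b
14) 11470.588ms=39/2b +2647.059ms=9/2b
Σ=24b of 24 (102bpm 6/8) — PASS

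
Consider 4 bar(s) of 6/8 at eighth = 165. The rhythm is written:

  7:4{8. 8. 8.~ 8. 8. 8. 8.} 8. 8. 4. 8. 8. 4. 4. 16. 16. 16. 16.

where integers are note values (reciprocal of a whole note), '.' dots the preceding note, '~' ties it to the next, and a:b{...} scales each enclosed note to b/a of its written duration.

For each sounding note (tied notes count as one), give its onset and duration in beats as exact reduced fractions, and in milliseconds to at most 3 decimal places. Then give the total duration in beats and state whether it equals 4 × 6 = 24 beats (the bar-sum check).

1) 0.0ms=0b +311.688ms=6/7b
2) 311.688ms=6/7b +311.688ms=6/7b
3) 623.377ms=12/7b +623.377ms=12/7b
4) 1246.753ms=24/7b +311.688ms=6/7b
5) 1558.442ms=30/7b +311.688ms=6/7b
6) 1870.13ms=36/7b +311.688ms=6/7b
7) 2181.818ms=6b +545.455ms=3/2b
8) 2727.273ms=15/2b +545.455ms=3/2b
9) 3272.727ms=9b +1090.909ms=3b
10) 4363.636ms=12b +545.455ms=3/2b
11) 4909.091ms=27/2b +545.455ms=3/2b
12) 5454.545ms=15b +1090.909ms=3b
13) 6545.455ms=18b +1090.909ms=3b
14) 7636.364ms=21b +272.727ms=3/4b
15) 7909.091ms=87/4b +272.727ms=3/4b
16) 8181.818ms=45/2b +272.727ms=3/4b
17) 8454.545ms=93/4b +272.727ms=3/4b
Σ=24b of 24 (165bpm 6/8) — PASS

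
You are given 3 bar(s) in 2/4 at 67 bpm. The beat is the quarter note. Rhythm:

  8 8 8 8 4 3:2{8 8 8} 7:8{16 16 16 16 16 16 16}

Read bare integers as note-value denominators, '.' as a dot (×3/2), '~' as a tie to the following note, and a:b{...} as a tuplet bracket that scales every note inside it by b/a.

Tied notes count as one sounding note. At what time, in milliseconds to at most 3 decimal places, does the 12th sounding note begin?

note 12 onset = 34/7b = 4349.68ms

1. 0.0ms @ 0 + 447.761ms (1/2)
2. 447.761ms @ 1/2 + 447.761ms (1/2)
3. 895.522ms @ 1 + 447.761ms (1/2)
4. 1343.284ms @ 3/2 + 447.761ms (1/2)
5. 1791.045ms @ 2 + 895.522ms (1)
6. 2686.567ms @ 3 + 298.507ms (1/3)
7. 2985.075ms @ 10/3 + 298.507ms (1/3)
8. 3283.582ms @ 11/3 + 298.507ms (1/3)
9. 3582.09ms @ 4 + 255.864ms (2/7)
10. 3837.953ms @ 30/7 + 255.864ms (2/7)
11. 4093.817ms @ 32/7 + 255.864ms (2/7)
12. 4349.68ms @ 34/7 + 255.864ms (2/7)
13. 4605.544ms @ 36/7 + 255.864ms (2/7)
14. 4861.407ms @ 38/7 + 255.864ms (2/7)
15. 5117.271ms @ 40/7 + 255.864ms (2/7)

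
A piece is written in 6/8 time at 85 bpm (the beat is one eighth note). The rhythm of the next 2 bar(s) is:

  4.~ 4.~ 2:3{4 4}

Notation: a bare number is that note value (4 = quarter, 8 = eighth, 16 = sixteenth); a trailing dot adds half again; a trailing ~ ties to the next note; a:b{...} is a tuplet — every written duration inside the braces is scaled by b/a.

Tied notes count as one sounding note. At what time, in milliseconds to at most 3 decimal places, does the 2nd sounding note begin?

1. 0.0ms @ 0 + 6352.941ms (9)
2. 6352.941ms @ 9 + 2117.647ms (3)

note 2 onset = 9b = 6352.941ms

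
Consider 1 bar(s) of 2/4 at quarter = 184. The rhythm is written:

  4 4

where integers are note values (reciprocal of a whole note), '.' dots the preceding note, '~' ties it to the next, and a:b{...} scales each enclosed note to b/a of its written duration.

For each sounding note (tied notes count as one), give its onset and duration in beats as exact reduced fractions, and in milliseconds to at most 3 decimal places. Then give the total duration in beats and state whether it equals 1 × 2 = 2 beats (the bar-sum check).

1) 0.0ms=0b +326.087ms=1b
2) 326.087ms=1b +326.087ms=1b
Σ=2b of 2 (184bpm 2/4) — PASS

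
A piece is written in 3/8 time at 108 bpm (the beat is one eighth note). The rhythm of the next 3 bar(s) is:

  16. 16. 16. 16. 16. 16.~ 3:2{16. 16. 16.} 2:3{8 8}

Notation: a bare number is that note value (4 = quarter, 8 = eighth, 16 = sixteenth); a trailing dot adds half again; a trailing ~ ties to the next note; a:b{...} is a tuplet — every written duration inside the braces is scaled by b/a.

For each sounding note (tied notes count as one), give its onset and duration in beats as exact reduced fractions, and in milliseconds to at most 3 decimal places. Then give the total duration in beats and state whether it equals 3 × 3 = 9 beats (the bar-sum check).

1) 0.0ms=0b +416.667ms=3/4b
2) 416.667ms=3/4b +416.667ms=3/4b
3) 833.333ms=3/2b +416.667ms=3/4b
4) 1250.0ms=9/4b +416.667ms=3/4b
5) 1666.667ms=3b +416.667ms=3/4b
6) 2083.333ms=15/4b +694.444ms=5/4b
7) 2777.778ms=5b +277.778ms=1/2b
8) 3055.556ms=11/2b +277.778ms=1/2b
9) 3333.333ms=6b +833.333ms=3/2b
10) 4166.667ms=15/2b +833.333ms=3/2b
Σ=9b of 9 (108bpm 3/8) — PASS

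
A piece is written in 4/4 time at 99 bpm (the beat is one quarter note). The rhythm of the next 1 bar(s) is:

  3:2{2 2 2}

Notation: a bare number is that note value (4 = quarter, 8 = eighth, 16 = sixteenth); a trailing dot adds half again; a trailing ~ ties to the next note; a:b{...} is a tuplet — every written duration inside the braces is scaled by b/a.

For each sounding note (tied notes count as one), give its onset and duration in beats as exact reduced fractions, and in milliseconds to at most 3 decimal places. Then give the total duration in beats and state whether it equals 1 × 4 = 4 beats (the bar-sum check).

1) 0.0ms=0b +808.081ms=4/3b
2) 808.081ms=4/3b +808.081ms=4/3b
3) 1616.162ms=8/3b +808.081ms=4/3b
Σ=4b of 4 (99bpm 4/4) — PASS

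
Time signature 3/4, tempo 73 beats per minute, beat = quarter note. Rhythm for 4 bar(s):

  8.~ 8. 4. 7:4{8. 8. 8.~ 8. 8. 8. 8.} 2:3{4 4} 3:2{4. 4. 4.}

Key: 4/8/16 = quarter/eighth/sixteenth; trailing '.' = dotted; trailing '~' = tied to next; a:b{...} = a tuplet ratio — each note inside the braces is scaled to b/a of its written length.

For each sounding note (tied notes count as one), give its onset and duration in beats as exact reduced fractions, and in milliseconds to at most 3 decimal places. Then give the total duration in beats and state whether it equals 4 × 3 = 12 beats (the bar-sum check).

1) 0.0ms=0b +1232.877ms=3/2b
2) 1232.877ms=3/2b +1232.877ms=3/2b
3) 2465.753ms=3b +352.25ms=3/7b
4) 2818.004ms=24/7b +352.25ms=3/7b
5) 3170.254ms=27/7b +704.501ms=6/7b
6) 3874.755ms=33/7b +352.25ms=3/7b
7) 4227.006ms=36/7b +352.25ms=3/7b
8) 4579.256ms=39/7b +352.25ms=3/7b
9) 4931.507ms=6b +1232.877ms=3/2b
10) 6164.384ms=15/2b +1232.877ms=3/2b
11) 7397.26ms=9b +821.918ms=1b
12) 8219.178ms=10b +821.918ms=1b
13) 9041.096ms=11b +821.918ms=1b
Σ=12b of 12 (73bpm 3/4) — PASS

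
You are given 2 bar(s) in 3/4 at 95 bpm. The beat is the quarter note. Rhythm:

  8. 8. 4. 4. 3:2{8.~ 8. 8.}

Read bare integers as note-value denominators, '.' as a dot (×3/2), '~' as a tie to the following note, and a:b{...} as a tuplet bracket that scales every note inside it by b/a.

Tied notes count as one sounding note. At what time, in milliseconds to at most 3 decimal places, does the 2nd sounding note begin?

note 2 onset = 3/4b = 473.684ms

1. 0.0ms @ 0 + 473.684ms (3/4)
2. 473.684ms @ 3/4 + 473.684ms (3/4)
3. 947.368ms @ 3/2 + 947.368ms (3/2)
4. 1894.737ms @ 3 + 947.368ms (3/2)
5. 2842.105ms @ 9/2 + 631.579ms (1)
6. 3473.684ms @ 11/2 + 315.789ms (1/2)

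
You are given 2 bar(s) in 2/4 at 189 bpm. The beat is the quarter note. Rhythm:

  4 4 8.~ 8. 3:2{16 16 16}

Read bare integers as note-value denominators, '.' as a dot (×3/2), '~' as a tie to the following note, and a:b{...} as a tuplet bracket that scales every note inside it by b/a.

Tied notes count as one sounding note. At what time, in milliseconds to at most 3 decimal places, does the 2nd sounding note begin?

note 2 onset = 1b = 317.46ms

1. 0.0ms @ 0 + 317.46ms (1)
2. 317.46ms @ 1 + 317.46ms (1)
3. 634.921ms @ 2 + 476.19ms (3/2)
4. 1111.111ms @ 7/2 + 52.91ms (1/6)
5. 1164.021ms @ 11/3 + 52.91ms (1/6)
6. 1216.931ms @ 23/6 + 52.91ms (1/6)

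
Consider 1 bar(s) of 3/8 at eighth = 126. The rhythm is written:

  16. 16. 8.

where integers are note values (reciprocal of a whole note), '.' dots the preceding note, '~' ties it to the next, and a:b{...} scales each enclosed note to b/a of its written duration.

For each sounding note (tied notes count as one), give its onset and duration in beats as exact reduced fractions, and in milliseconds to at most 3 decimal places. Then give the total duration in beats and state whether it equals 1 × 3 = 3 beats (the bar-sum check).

1) 0.0ms=0b +357.143ms=3/4b
2) 357.143ms=3/4b +357.143ms=3/4b
3) 714.286ms=3/2b +714.286ms=3/2b
Σ=3b of 3 (126bpm 3/8) — PASS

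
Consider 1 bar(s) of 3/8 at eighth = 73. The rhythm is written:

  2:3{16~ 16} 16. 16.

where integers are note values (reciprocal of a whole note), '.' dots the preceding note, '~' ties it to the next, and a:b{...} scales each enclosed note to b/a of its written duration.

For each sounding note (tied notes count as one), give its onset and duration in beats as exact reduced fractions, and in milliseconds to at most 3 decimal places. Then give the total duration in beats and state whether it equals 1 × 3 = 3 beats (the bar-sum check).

1) 0.0ms=0b +1232.877ms=3/2b
2) 1232.877ms=3/2b +616.438ms=3/4b
3) 1849.315ms=9/4b +616.438ms=3/4b
Σ=3b of 3 (73bpm 3/8) — PASS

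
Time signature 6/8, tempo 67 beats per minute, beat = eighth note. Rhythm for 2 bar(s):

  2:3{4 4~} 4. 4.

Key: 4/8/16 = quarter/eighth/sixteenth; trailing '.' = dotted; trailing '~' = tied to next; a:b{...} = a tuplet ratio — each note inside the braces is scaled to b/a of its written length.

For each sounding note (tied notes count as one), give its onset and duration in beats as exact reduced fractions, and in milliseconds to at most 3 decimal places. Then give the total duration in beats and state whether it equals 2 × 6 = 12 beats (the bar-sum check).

1) 0.0ms=0b +2686.567ms=3b
2) 2686.567ms=3b +5373.134ms=6b
3) 8059.701ms=9b +2686.567ms=3b
Σ=12b of 12 (67bpm 6/8) — PASS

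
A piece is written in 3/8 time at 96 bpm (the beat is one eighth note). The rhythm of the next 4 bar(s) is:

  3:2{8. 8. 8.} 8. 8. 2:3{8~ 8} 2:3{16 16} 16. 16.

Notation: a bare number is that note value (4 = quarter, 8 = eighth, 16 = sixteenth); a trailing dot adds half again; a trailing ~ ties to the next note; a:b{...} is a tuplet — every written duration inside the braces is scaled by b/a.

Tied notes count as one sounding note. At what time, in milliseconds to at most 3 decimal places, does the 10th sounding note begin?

1. 0.0ms @ 0 + 625.0ms (1)
2. 625.0ms @ 1 + 625.0ms (1)
3. 1250.0ms @ 2 + 625.0ms (1)
4. 1875.0ms @ 3 + 937.5ms (3/2)
5. 2812.5ms @ 9/2 + 937.5ms (3/2)
6. 3750.0ms @ 6 + 1875.0ms (3)
7. 5625.0ms @ 9 + 468.75ms (3/4)
8. 6093.75ms @ 39/4 + 468.75ms (3/4)
9. 6562.5ms @ 21/2 + 468.75ms (3/4)
10. 7031.25ms @ 45/4 + 468.75ms (3/4)

note 10 onset = 45/4b = 7031.25ms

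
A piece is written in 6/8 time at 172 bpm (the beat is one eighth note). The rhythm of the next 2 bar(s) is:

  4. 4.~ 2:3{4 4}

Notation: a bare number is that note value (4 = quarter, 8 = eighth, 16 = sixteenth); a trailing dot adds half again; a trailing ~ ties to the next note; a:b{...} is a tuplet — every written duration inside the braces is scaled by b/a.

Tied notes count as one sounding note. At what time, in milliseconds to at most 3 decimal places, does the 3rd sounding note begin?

note 3 onset = 9b = 3139.535ms

1. 0.0ms @ 0 + 1046.512ms (3)
2. 1046.512ms @ 3 + 2093.023ms (6)
3. 3139.535ms @ 9 + 1046.512ms (3)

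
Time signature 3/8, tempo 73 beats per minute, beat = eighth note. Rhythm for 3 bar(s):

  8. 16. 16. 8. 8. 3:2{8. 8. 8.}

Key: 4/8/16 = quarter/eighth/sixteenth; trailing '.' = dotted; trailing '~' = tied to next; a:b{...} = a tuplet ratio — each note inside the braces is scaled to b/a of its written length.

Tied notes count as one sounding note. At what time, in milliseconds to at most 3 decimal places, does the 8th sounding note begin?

note 8 onset = 8b = 6575.342ms

1. 0.0ms @ 0 + 1232.877ms (3/2)
2. 1232.877ms @ 3/2 + 616.438ms (3/4)
3. 1849.315ms @ 9/4 + 616.438ms (3/4)
4. 2465.753ms @ 3 + 1232.877ms (3/2)
5. 3698.63ms @ 9/2 + 1232.877ms (3/2)
6. 4931.507ms @ 6 + 821.918ms (1)
7. 5753.425ms @ 7 + 821.918ms (1)
8. 6575.342ms @ 8 + 821.918ms (1)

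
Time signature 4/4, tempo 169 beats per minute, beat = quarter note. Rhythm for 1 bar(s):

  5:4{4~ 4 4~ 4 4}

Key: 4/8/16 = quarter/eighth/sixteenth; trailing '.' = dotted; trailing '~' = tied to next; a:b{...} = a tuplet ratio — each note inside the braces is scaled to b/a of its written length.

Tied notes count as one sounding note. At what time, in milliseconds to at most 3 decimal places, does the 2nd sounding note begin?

note 2 onset = 8/5b = 568.047ms

1. 0.0ms @ 0 + 568.047ms (8/5)
2. 568.047ms @ 8/5 + 568.047ms (8/5)
3. 1136.095ms @ 16/5 + 284.024ms (4/5)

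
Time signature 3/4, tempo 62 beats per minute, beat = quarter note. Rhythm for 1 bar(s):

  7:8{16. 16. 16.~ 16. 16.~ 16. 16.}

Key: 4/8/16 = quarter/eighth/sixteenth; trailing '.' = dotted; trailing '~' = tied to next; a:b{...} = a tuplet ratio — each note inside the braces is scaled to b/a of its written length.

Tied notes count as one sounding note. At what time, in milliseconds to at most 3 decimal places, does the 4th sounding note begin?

note 4 onset = 12/7b = 1658.986ms

1. 0.0ms @ 0 + 414.747ms (3/7)
2. 414.747ms @ 3/7 + 414.747ms (3/7)
3. 829.493ms @ 6/7 + 829.493ms (6/7)
4. 1658.986ms @ 12/7 + 829.493ms (6/7)
5. 2488.479ms @ 18/7 + 414.747ms (3/7)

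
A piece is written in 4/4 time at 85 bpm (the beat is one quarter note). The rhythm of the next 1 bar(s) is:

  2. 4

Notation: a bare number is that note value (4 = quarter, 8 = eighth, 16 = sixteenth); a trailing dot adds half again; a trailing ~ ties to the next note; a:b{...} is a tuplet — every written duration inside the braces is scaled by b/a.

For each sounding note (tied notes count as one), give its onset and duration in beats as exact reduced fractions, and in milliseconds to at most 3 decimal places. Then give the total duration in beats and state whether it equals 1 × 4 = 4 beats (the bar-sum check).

1) 0.0ms=0b +2117.647ms=3b
2) 2117.647ms=3b +705.882ms=1b
Σ=4b of 4 (85bpm 4/4) — PASS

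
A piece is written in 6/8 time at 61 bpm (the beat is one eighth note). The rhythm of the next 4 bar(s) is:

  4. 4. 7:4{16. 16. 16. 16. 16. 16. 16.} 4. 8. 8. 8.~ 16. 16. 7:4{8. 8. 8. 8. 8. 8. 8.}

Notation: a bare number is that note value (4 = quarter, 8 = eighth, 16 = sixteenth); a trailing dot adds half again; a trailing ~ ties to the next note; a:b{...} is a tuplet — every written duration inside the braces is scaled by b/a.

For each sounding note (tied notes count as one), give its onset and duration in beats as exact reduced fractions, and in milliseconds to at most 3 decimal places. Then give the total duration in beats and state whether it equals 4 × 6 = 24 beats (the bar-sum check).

1) 0.0ms=0b +2950.82ms=3b
2) 2950.82ms=3b +2950.82ms=3b
3) 5901.639ms=6b +421.546ms=3/7b
4) 6323.185ms=45/7b +421.546ms=3/7b
5) 6744.731ms=48/7b +421.546ms=3/7b
6) 7166.276ms=51/7b +421.546ms=3/7b
7) 7587.822ms=54/7b +421.546ms=3/7b
8) 8009.368ms=57/7b +421.546ms=3/7b
9) 8430.913ms=60/7b +421.546ms=3/7b
10) 8852.459ms=9b +2950.82ms=3b
11) 11803.279ms=12b +1475.41ms=3/2b
12) 13278.689ms=27/2b +1475.41ms=3/2b
13) 14754.098ms=15b +2213.115ms=9/4b
14) 16967.213ms=69/4b +737.705ms=3/4b
15) 17704.918ms=18b +843.091ms=6/7b
16) 18548.009ms=132/7b +843.091ms=6/7b
17) 19391.101ms=138/7b +843.091ms=6/7b
18) 20234.192ms=144/7b +843.091ms=6/7b
19) 21077.283ms=150/7b +843.091ms=6/7b
20) 21920.375ms=156/7b +843.091ms=6/7b
21) 22763.466ms=162/7b +843.091ms=6/7b
Σ=24b of 24 (61bpm 6/8) — PASS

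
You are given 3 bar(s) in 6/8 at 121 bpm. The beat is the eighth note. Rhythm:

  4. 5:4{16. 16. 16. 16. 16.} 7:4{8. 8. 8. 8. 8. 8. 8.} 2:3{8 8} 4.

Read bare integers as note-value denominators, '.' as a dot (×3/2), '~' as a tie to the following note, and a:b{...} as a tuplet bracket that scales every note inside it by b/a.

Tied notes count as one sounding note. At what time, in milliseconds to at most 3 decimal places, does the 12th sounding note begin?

1. 0.0ms @ 0 + 1487.603ms (3)
2. 1487.603ms @ 3 + 297.521ms (3/5)
3. 1785.124ms @ 18/5 + 297.521ms (3/5)
4. 2082.645ms @ 21/5 + 297.521ms (3/5)
5. 2380.165ms @ 24/5 + 297.521ms (3/5)
6. 2677.686ms @ 27/5 + 297.521ms (3/5)
7. 2975.207ms @ 6 + 425.03ms (6/7)
8. 3400.236ms @ 48/7 + 425.03ms (6/7)
9. 3825.266ms @ 54/7 + 425.03ms (6/7)
10. 4250.295ms @ 60/7 + 425.03ms (6/7)
11. 4675.325ms @ 66/7 + 425.03ms (6/7)
12. 5100.354ms @ 72/7 + 425.03ms (6/7)
13. 5525.384ms @ 78/7 + 425.03ms (6/7)
14. 5950.413ms @ 12 + 743.802ms (3/2)
15. 6694.215ms @ 27/2 + 743.802ms (3/2)
16. 7438.017ms @ 15 + 1487.603ms (3)

note 12 onset = 72/7b = 5100.354ms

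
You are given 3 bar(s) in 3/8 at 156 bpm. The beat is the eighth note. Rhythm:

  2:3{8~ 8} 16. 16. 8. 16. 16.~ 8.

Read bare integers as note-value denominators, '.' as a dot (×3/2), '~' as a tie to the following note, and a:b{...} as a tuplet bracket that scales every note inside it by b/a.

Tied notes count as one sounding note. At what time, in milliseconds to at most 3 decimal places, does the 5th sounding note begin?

1. 0.0ms @ 0 + 1153.846ms (3)
2. 1153.846ms @ 3 + 288.462ms (3/4)
3. 1442.308ms @ 15/4 + 288.462ms (3/4)
4. 1730.769ms @ 9/2 + 576.923ms (3/2)
5. 2307.692ms @ 6 + 288.462ms (3/4)
6. 2596.154ms @ 27/4 + 865.385ms (9/4)

note 5 onset = 6b = 2307.692ms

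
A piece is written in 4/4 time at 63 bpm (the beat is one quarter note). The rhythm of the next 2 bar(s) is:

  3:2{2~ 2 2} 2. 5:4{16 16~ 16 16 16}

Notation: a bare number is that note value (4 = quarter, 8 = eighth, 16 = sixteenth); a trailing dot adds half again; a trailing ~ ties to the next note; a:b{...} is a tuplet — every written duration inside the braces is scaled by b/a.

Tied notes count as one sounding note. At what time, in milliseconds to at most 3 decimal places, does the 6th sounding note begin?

1. 0.0ms @ 0 + 2539.683ms (8/3)
2. 2539.683ms @ 8/3 + 1269.841ms (4/3)
3. 3809.524ms @ 4 + 2857.143ms (3)
4. 6666.667ms @ 7 + 190.476ms (1/5)
5. 6857.143ms @ 36/5 + 380.952ms (2/5)
6. 7238.095ms @ 38/5 + 190.476ms (1/5)
7. 7428.571ms @ 39/5 + 190.476ms (1/5)

note 6 onset = 38/5b = 7238.095ms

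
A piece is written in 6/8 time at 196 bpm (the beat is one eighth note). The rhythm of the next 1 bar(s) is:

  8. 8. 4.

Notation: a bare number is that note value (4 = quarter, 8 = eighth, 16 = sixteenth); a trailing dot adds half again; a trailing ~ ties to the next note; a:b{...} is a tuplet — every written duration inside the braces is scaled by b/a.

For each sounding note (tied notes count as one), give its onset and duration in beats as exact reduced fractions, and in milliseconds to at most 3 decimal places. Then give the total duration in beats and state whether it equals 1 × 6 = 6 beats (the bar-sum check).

1) 0.0ms=0b +459.184ms=3/2b
2) 459.184ms=3/2b +459.184ms=3/2b
3) 918.367ms=3b +918.367ms=3b
Σ=6b of 6 (196bpm 6/8) — PASS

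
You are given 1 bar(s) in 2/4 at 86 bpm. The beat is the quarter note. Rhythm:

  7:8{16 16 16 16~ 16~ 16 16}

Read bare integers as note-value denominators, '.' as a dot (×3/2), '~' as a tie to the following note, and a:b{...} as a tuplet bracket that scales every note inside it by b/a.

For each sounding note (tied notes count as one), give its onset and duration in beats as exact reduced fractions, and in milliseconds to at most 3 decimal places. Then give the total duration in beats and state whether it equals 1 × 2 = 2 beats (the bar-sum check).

1) 0.0ms=0b +199.336ms=2/7b
2) 199.336ms=2/7b +199.336ms=2/7b
3) 398.671ms=4/7b +199.336ms=2/7b
4) 598.007ms=6/7b +598.007ms=6/7b
5) 1196.013ms=12/7b +199.336ms=2/7b
Σ=2b of 2 (86bpm 2/4) — PASS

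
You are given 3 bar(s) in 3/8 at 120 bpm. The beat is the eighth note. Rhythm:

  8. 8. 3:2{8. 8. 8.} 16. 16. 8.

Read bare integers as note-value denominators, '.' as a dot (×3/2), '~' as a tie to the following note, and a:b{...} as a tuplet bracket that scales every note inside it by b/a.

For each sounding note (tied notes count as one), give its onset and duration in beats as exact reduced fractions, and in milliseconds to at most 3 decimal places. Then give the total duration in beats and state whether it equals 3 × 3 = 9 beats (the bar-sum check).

1) 0.0ms=0b +750.0ms=3/2b
2) 750.0ms=3/2b +750.0ms=3/2b
3) 1500.0ms=3b +500.0ms=1b
4) 2000.0ms=4b +500.0ms=1b
5) 2500.0ms=5b +500.0ms=1b
6) 3000.0ms=6b +375.0ms=3/4b
7) 3375.0ms=27/4b +375.0ms=3/4b
8) 3750.0ms=15/2b +750.0ms=3/2b
Σ=9b of 9 (120bpm 3/8) — PASS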